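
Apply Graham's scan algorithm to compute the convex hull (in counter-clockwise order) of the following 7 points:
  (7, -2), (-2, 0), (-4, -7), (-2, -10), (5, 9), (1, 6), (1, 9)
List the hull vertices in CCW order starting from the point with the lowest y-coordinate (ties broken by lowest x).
Hull (CCW) = [(-2, -10), (7, -2), (5, 9), (1, 9), (-2, 0), (-4, -7)]

Graham scan procedure:
  1. Find the pivot p₀ = point with lowest y (tie → lowest x): (-2, -10).
  2. Sort the remaining points by polar angle around p₀.
  3. Walk through sorted points, maintaining a stack; pop the top while the last three entries make a non-left turn (cross product ≤ 0).
  4. Final stack is the convex hull in CCW order: (-2, -10), (7, -2), (5, 9), (1, 9), (-2, 0), (-4, -7).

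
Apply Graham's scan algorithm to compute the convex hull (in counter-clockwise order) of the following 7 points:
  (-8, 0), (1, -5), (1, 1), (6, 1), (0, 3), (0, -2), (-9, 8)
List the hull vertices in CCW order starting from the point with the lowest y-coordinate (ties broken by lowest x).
Hull (CCW) = [(1, -5), (6, 1), (-9, 8), (-8, 0)]

Graham scan procedure:
  1. Find the pivot p₀ = point with lowest y (tie → lowest x): (1, -5).
  2. Sort the remaining points by polar angle around p₀.
  3. Walk through sorted points, maintaining a stack; pop the top while the last three entries make a non-left turn (cross product ≤ 0).
  4. Final stack is the convex hull in CCW order: (1, -5), (6, 1), (-9, 8), (-8, 0).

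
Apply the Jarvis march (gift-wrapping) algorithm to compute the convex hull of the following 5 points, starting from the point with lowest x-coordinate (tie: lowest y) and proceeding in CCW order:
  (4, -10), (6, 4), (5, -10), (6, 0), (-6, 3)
Hull (CCW) = [(-6, 3), (4, -10), (5, -10), (6, 0), (6, 4)]

Jarvis march: at each step, from the current hull vertex p, select the next vertex q as the point such that every other point lies strictly to the left of (or on) the directed line p → q. (Equivalently: for every other point r, the cross product (q − p) × (r − p) ≥ 0.)
Starting point (lowest x, tie lowest y): (-6, 3). Wrap until returning to start. Resulting hull: (-6, 3), (4, -10), (5, -10), (6, 0), (6, 4).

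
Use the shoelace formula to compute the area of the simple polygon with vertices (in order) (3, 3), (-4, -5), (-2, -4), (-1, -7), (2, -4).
Area = 49/2

Shoelace formula: Area = (1/2) |Σ_i (x_i · y_{i+1} − x_{i+1} · y_i)| (indices mod n). Compute each cross term:
  (3)(-5) − (-4)(3) = -3
  (-4)(-4) − (-2)(-5) = 6
  (-2)(-7) − (-1)(-4) = 10
  (-1)(-4) − (2)(-7) = 18
  (2)(3) − (3)(-4) = 18
Sum = 49, so (signed) Area = 49/2 = 49/2, |Area| = 49/2.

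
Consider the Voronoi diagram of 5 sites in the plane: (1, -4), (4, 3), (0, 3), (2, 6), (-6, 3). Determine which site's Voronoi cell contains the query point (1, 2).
Nearest site = (0, 3)

The Voronoi cell of site s contains exactly those query points closer to s than to any other site. Compute squared distances from q = (1, 2) to each site:
  (0 − 1)² + (3 − 2)² = 2
  (4 − 1)² + (3 − 2)² = 10
  (2 − 1)² + (6 − 2)² = 17
  (1 − 1)² + (-4 − 2)² = 36
  (-6 − 1)² + (3 − 2)² = 50
Minimum is attained by (0, 3), so q lies in its Voronoi cell.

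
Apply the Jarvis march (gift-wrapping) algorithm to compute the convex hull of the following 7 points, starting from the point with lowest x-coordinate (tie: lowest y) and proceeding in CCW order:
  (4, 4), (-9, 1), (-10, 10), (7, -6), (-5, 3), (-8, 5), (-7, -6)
Hull (CCW) = [(-10, 10), (-9, 1), (-7, -6), (7, -6), (4, 4)]

Jarvis march: at each step, from the current hull vertex p, select the next vertex q as the point such that every other point lies strictly to the left of (or on) the directed line p → q. (Equivalently: for every other point r, the cross product (q − p) × (r − p) ≥ 0.)
Starting point (lowest x, tie lowest y): (-10, 10). Wrap until returning to start. Resulting hull: (-10, 10), (-9, 1), (-7, -6), (7, -6), (4, 4).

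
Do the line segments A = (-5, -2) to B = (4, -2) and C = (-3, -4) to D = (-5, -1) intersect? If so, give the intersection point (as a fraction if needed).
Yes; intersection at (-13/3, -2) (t = 2/27 on AB, s = 2/3 on CD)

Parametrize AB as A + t(B − A) = (-5 + 9 t, -2 + 0 t) and CD as C + s(D − C) = (-3 + -2 s, -4 + 3 s). Solve the linear system for (t, s). Determinant = -27 ≠ 0, so a unique intersection of the containing lines exists. Solution: t = 2/27, s = 2/3 — both in [0, 1], so the segments cross. Intersection point: (-13/3, -2).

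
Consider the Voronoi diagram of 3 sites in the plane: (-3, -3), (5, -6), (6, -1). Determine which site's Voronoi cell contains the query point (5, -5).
Nearest site = (5, -6)

The Voronoi cell of site s contains exactly those query points closer to s than to any other site. Compute squared distances from q = (5, -5) to each site:
  (5 − 5)² + (-6 − -5)² = 1
  (6 − 5)² + (-1 − -5)² = 17
  (-3 − 5)² + (-3 − -5)² = 68
Minimum is attained by (5, -6), so q lies in its Voronoi cell.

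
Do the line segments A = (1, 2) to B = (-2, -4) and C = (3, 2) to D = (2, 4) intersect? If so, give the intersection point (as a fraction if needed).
No (intersection of containing lines falls outside at least one segment)

Parametrize and solve: t = -1/3, s = 1. At least one of these is outside [0, 1], so the segments do not intersect.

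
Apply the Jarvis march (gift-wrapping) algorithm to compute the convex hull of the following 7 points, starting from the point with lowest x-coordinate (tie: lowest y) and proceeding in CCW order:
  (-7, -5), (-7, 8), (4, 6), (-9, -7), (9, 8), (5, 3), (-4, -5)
Hull (CCW) = [(-9, -7), (-4, -5), (5, 3), (9, 8), (-7, 8)]

Jarvis march: at each step, from the current hull vertex p, select the next vertex q as the point such that every other point lies strictly to the left of (or on) the directed line p → q. (Equivalently: for every other point r, the cross product (q − p) × (r − p) ≥ 0.)
Starting point (lowest x, tie lowest y): (-9, -7). Wrap until returning to start. Resulting hull: (-9, -7), (-4, -5), (5, 3), (9, 8), (-7, 8).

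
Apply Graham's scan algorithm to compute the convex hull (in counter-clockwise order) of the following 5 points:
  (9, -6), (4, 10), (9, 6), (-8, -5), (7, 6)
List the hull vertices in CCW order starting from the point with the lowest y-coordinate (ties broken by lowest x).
Hull (CCW) = [(9, -6), (9, 6), (4, 10), (-8, -5)]

Graham scan procedure:
  1. Find the pivot p₀ = point with lowest y (tie → lowest x): (9, -6).
  2. Sort the remaining points by polar angle around p₀.
  3. Walk through sorted points, maintaining a stack; pop the top while the last three entries make a non-left turn (cross product ≤ 0).
  4. Final stack is the convex hull in CCW order: (9, -6), (9, 6), (4, 10), (-8, -5).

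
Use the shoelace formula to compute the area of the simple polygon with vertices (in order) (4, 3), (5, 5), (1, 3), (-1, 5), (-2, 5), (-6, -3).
Area = 29

Shoelace formula: Area = (1/2) |Σ_i (x_i · y_{i+1} − x_{i+1} · y_i)| (indices mod n). Compute each cross term:
  (4)(5) − (5)(3) = 5
  (5)(3) − (1)(5) = 10
  (1)(5) − (-1)(3) = 8
  (-1)(5) − (-2)(5) = 5
  (-2)(-3) − (-6)(5) = 36
  (-6)(3) − (4)(-3) = -6
Sum = 58, so (signed) Area = 58/2 = 29, |Area| = 29.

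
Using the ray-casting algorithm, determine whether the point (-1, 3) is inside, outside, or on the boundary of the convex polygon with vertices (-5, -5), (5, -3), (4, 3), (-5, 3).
The point (-1, 3) lies on the polygon boundary

Boundary check: the query satisfies the collinearity and bounding-box conditions for some polygon edge, so it lies exactly on the boundary.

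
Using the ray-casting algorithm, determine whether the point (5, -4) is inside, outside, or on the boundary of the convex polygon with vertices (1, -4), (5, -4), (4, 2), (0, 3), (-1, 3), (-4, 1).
The point (5, -4) lies on the polygon boundary

Boundary check: the query satisfies the collinearity and bounding-box conditions for some polygon edge, so it lies exactly on the boundary.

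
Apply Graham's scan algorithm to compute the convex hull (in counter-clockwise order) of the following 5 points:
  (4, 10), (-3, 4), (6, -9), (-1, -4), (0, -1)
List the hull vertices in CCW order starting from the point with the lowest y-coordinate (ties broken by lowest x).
Hull (CCW) = [(6, -9), (4, 10), (-3, 4), (-1, -4)]

Graham scan procedure:
  1. Find the pivot p₀ = point with lowest y (tie → lowest x): (6, -9).
  2. Sort the remaining points by polar angle around p₀.
  3. Walk through sorted points, maintaining a stack; pop the top while the last three entries make a non-left turn (cross product ≤ 0).
  4. Final stack is the convex hull in CCW order: (6, -9), (4, 10), (-3, 4), (-1, -4).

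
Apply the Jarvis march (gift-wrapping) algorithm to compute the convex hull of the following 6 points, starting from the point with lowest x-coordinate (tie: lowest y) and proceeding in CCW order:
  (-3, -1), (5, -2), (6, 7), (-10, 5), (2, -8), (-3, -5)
Hull (CCW) = [(-10, 5), (-3, -5), (2, -8), (5, -2), (6, 7)]

Jarvis march: at each step, from the current hull vertex p, select the next vertex q as the point such that every other point lies strictly to the left of (or on) the directed line p → q. (Equivalently: for every other point r, the cross product (q − p) × (r − p) ≥ 0.)
Starting point (lowest x, tie lowest y): (-10, 5). Wrap until returning to start. Resulting hull: (-10, 5), (-3, -5), (2, -8), (5, -2), (6, 7).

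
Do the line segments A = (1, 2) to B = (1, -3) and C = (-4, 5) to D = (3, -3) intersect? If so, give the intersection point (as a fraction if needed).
Yes; intersection at (1, -5/7) (t = 19/35 on AB, s = 5/7 on CD)

Parametrize AB as A + t(B − A) = (1 + 0 t, 2 + -5 t) and CD as C + s(D − C) = (-4 + 7 s, 5 + -8 s). Solve the linear system for (t, s). Determinant = -35 ≠ 0, so a unique intersection of the containing lines exists. Solution: t = 19/35, s = 5/7 — both in [0, 1], so the segments cross. Intersection point: (1, -5/7).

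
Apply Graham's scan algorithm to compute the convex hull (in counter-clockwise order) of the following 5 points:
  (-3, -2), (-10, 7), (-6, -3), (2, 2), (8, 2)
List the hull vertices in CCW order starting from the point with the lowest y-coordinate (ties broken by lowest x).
Hull (CCW) = [(-6, -3), (-3, -2), (8, 2), (-10, 7)]

Graham scan procedure:
  1. Find the pivot p₀ = point with lowest y (tie → lowest x): (-6, -3).
  2. Sort the remaining points by polar angle around p₀.
  3. Walk through sorted points, maintaining a stack; pop the top while the last three entries make a non-left turn (cross product ≤ 0).
  4. Final stack is the convex hull in CCW order: (-6, -3), (-3, -2), (8, 2), (-10, 7).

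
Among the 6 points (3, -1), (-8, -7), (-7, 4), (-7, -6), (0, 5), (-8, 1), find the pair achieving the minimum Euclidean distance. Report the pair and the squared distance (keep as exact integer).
Pair = ((-8, -7), (-7, -6)); squared distance = 2

Compute all C(6, 2) = 15 pairwise squared distances (x_i − x_j)² + (y_i − y_j)². The minimum is 2, attained by the pair ((-8, -7), (-7, -6)).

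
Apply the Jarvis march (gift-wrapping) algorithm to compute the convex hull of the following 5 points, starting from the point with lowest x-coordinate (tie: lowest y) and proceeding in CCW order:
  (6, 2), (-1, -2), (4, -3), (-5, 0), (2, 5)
Hull (CCW) = [(-5, 0), (-1, -2), (4, -3), (6, 2), (2, 5)]

Jarvis march: at each step, from the current hull vertex p, select the next vertex q as the point such that every other point lies strictly to the left of (or on) the directed line p → q. (Equivalently: for every other point r, the cross product (q − p) × (r − p) ≥ 0.)
Starting point (lowest x, tie lowest y): (-5, 0). Wrap until returning to start. Resulting hull: (-5, 0), (-1, -2), (4, -3), (6, 2), (2, 5).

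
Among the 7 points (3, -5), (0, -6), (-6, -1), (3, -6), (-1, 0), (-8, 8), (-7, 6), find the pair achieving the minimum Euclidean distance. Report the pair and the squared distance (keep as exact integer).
Pair = ((3, -5), (3, -6)); squared distance = 1

Compute all C(7, 2) = 21 pairwise squared distances (x_i − x_j)² + (y_i − y_j)². The minimum is 1, attained by the pair ((3, -5), (3, -6)).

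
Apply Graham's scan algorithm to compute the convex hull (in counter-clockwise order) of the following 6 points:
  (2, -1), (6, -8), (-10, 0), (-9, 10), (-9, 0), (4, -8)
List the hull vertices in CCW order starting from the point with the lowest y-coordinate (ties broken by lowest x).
Hull (CCW) = [(4, -8), (6, -8), (2, -1), (-9, 10), (-10, 0)]

Graham scan procedure:
  1. Find the pivot p₀ = point with lowest y (tie → lowest x): (4, -8).
  2. Sort the remaining points by polar angle around p₀.
  3. Walk through sorted points, maintaining a stack; pop the top while the last three entries make a non-left turn (cross product ≤ 0).
  4. Final stack is the convex hull in CCW order: (4, -8), (6, -8), (2, -1), (-9, 10), (-10, 0).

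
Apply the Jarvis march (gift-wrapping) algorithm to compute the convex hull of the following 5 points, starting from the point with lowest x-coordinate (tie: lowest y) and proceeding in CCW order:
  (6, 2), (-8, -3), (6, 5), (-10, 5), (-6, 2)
Hull (CCW) = [(-10, 5), (-8, -3), (6, 2), (6, 5)]

Jarvis march: at each step, from the current hull vertex p, select the next vertex q as the point such that every other point lies strictly to the left of (or on) the directed line p → q. (Equivalently: for every other point r, the cross product (q − p) × (r − p) ≥ 0.)
Starting point (lowest x, tie lowest y): (-10, 5). Wrap until returning to start. Resulting hull: (-10, 5), (-8, -3), (6, 2), (6, 5).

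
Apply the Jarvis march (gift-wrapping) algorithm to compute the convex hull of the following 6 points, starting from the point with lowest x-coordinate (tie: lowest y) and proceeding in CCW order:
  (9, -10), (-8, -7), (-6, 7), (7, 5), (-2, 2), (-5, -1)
Hull (CCW) = [(-8, -7), (9, -10), (7, 5), (-6, 7)]

Jarvis march: at each step, from the current hull vertex p, select the next vertex q as the point such that every other point lies strictly to the left of (or on) the directed line p → q. (Equivalently: for every other point r, the cross product (q − p) × (r − p) ≥ 0.)
Starting point (lowest x, tie lowest y): (-8, -7). Wrap until returning to start. Resulting hull: (-8, -7), (9, -10), (7, 5), (-6, 7).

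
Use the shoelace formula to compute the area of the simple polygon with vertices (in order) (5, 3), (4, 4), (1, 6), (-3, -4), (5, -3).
Area = 101/2

Shoelace formula: Area = (1/2) |Σ_i (x_i · y_{i+1} − x_{i+1} · y_i)| (indices mod n). Compute each cross term:
  (5)(4) − (4)(3) = 8
  (4)(6) − (1)(4) = 20
  (1)(-4) − (-3)(6) = 14
  (-3)(-3) − (5)(-4) = 29
  (5)(3) − (5)(-3) = 30
Sum = 101, so (signed) Area = 101/2 = 101/2, |Area| = 101/2.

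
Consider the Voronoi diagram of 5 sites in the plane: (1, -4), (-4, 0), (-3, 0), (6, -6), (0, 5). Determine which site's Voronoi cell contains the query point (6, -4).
Nearest site = (6, -6)

The Voronoi cell of site s contains exactly those query points closer to s than to any other site. Compute squared distances from q = (6, -4) to each site:
  (6 − 6)² + (-6 − -4)² = 4
  (1 − 6)² + (-4 − -4)² = 25
  (-3 − 6)² + (0 − -4)² = 97
  (-4 − 6)² + (0 − -4)² = 116
  (0 − 6)² + (5 − -4)² = 117
Minimum is attained by (6, -6), so q lies in its Voronoi cell.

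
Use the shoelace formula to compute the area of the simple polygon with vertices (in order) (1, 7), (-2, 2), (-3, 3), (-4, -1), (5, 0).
Area = 71/2

Shoelace formula: Area = (1/2) |Σ_i (x_i · y_{i+1} − x_{i+1} · y_i)| (indices mod n). Compute each cross term:
  (1)(2) − (-2)(7) = 16
  (-2)(3) − (-3)(2) = 0
  (-3)(-1) − (-4)(3) = 15
  (-4)(0) − (5)(-1) = 5
  (5)(7) − (1)(0) = 35
Sum = 71, so (signed) Area = 71/2 = 71/2, |Area| = 71/2.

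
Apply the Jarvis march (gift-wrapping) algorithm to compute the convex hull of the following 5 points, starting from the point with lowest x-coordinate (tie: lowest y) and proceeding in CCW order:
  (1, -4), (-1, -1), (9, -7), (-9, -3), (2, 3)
Hull (CCW) = [(-9, -3), (9, -7), (2, 3)]

Jarvis march: at each step, from the current hull vertex p, select the next vertex q as the point such that every other point lies strictly to the left of (or on) the directed line p → q. (Equivalently: for every other point r, the cross product (q − p) × (r − p) ≥ 0.)
Starting point (lowest x, tie lowest y): (-9, -3). Wrap until returning to start. Resulting hull: (-9, -3), (9, -7), (2, 3).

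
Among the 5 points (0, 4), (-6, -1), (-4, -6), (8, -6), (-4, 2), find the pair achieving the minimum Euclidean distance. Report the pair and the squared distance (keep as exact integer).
Pair = ((-6, -1), (-4, 2)); squared distance = 13

Compute all C(5, 2) = 10 pairwise squared distances (x_i − x_j)² + (y_i − y_j)². The minimum is 13, attained by the pair ((-6, -1), (-4, 2)).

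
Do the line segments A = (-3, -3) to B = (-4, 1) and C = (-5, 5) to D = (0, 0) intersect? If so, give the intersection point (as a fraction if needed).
No (intersection of containing lines falls outside at least one segment)

Parametrize and solve: t = 2, s = 0. At least one of these is outside [0, 1], so the segments do not intersect.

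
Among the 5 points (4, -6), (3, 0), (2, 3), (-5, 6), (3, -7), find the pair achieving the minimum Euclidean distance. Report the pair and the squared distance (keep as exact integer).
Pair = ((4, -6), (3, -7)); squared distance = 2

Compute all C(5, 2) = 10 pairwise squared distances (x_i − x_j)² + (y_i − y_j)². The minimum is 2, attained by the pair ((4, -6), (3, -7)).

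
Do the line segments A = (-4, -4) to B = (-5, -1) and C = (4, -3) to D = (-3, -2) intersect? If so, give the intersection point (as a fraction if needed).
No (intersection of containing lines falls outside at least one segment)

Parametrize and solve: t = 3/4, s = 5/4. At least one of these is outside [0, 1], so the segments do not intersect.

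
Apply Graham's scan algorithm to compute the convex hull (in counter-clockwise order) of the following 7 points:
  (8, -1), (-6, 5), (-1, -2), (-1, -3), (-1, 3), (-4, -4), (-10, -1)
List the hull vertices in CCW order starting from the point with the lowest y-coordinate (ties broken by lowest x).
Hull (CCW) = [(-4, -4), (8, -1), (-1, 3), (-6, 5), (-10, -1)]

Graham scan procedure:
  1. Find the pivot p₀ = point with lowest y (tie → lowest x): (-4, -4).
  2. Sort the remaining points by polar angle around p₀.
  3. Walk through sorted points, maintaining a stack; pop the top while the last three entries make a non-left turn (cross product ≤ 0).
  4. Final stack is the convex hull in CCW order: (-4, -4), (8, -1), (-1, 3), (-6, 5), (-10, -1).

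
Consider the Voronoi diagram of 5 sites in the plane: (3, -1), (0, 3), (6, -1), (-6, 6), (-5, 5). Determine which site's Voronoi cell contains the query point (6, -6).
Nearest site = (6, -1)

The Voronoi cell of site s contains exactly those query points closer to s than to any other site. Compute squared distances from q = (6, -6) to each site:
  (6 − 6)² + (-1 − -6)² = 25
  (3 − 6)² + (-1 − -6)² = 34
  (0 − 6)² + (3 − -6)² = 117
  (-5 − 6)² + (5 − -6)² = 242
  (-6 − 6)² + (6 − -6)² = 288
Minimum is attained by (6, -1), so q lies in its Voronoi cell.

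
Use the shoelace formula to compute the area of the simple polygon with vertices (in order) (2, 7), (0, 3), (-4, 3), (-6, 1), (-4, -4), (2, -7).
Area = 62

Shoelace formula: Area = (1/2) |Σ_i (x_i · y_{i+1} − x_{i+1} · y_i)| (indices mod n). Compute each cross term:
  (2)(3) − (0)(7) = 6
  (0)(3) − (-4)(3) = 12
  (-4)(1) − (-6)(3) = 14
  (-6)(-4) − (-4)(1) = 28
  (-4)(-7) − (2)(-4) = 36
  (2)(7) − (2)(-7) = 28
Sum = 124, so (signed) Area = 124/2 = 62, |Area| = 62.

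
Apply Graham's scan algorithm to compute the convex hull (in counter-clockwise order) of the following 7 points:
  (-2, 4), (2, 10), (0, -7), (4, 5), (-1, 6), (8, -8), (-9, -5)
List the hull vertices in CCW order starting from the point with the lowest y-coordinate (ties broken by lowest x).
Hull (CCW) = [(8, -8), (4, 5), (2, 10), (-1, 6), (-9, -5), (0, -7)]

Graham scan procedure:
  1. Find the pivot p₀ = point with lowest y (tie → lowest x): (8, -8).
  2. Sort the remaining points by polar angle around p₀.
  3. Walk through sorted points, maintaining a stack; pop the top while the last three entries make a non-left turn (cross product ≤ 0).
  4. Final stack is the convex hull in CCW order: (8, -8), (4, 5), (2, 10), (-1, 6), (-9, -5), (0, -7).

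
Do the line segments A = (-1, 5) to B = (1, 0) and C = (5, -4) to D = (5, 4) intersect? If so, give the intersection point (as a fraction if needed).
No (intersection of containing lines falls outside at least one segment)

Parametrize and solve: t = 3, s = -3/4. At least one of these is outside [0, 1], so the segments do not intersect.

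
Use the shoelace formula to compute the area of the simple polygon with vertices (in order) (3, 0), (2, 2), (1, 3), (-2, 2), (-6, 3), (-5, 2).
Area = 21/2

Shoelace formula: Area = (1/2) |Σ_i (x_i · y_{i+1} − x_{i+1} · y_i)| (indices mod n). Compute each cross term:
  (3)(2) − (2)(0) = 6
  (2)(3) − (1)(2) = 4
  (1)(2) − (-2)(3) = 8
  (-2)(3) − (-6)(2) = 6
  (-6)(2) − (-5)(3) = 3
  (-5)(0) − (3)(2) = -6
Sum = 21, so (signed) Area = 21/2 = 21/2, |Area| = 21/2.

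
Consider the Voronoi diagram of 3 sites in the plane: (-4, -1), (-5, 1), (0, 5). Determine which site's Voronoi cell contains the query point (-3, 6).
Nearest site = (0, 5)

The Voronoi cell of site s contains exactly those query points closer to s than to any other site. Compute squared distances from q = (-3, 6) to each site:
  (0 − -3)² + (5 − 6)² = 10
  (-5 − -3)² + (1 − 6)² = 29
  (-4 − -3)² + (-1 − 6)² = 50
Minimum is attained by (0, 5), so q lies in its Voronoi cell.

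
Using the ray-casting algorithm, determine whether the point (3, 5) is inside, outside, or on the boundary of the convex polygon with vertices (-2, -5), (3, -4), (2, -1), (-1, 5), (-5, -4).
The point (3, 5) lies strictly outside the polygon

Cast a horizontal ray to the right from the query point and count how many polygon edges it crosses (each edge strictly once or zero times, handled with the usual half-open convention). 
Parity of crossings → even ⇒ outside.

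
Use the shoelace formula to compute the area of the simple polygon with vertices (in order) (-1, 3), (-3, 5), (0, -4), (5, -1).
Area = 25

Shoelace formula: Area = (1/2) |Σ_i (x_i · y_{i+1} − x_{i+1} · y_i)| (indices mod n). Compute each cross term:
  (-1)(5) − (-3)(3) = 4
  (-3)(-4) − (0)(5) = 12
  (0)(-1) − (5)(-4) = 20
  (5)(3) − (-1)(-1) = 14
Sum = 50, so (signed) Area = 50/2 = 25, |Area| = 25.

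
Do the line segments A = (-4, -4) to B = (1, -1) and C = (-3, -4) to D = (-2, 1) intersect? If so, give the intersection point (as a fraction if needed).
Yes; intersection at (-63/22, -73/22) (t = 5/22 on AB, s = 3/22 on CD)

Parametrize AB as A + t(B − A) = (-4 + 5 t, -4 + 3 t) and CD as C + s(D − C) = (-3 + 1 s, -4 + 5 s). Solve the linear system for (t, s). Determinant = -22 ≠ 0, so a unique intersection of the containing lines exists. Solution: t = 5/22, s = 3/22 — both in [0, 1], so the segments cross. Intersection point: (-63/22, -73/22).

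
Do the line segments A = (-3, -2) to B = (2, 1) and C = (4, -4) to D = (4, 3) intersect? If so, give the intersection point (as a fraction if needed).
No (intersection of containing lines falls outside at least one segment)

Parametrize and solve: t = 7/5, s = 31/35. At least one of these is outside [0, 1], so the segments do not intersect.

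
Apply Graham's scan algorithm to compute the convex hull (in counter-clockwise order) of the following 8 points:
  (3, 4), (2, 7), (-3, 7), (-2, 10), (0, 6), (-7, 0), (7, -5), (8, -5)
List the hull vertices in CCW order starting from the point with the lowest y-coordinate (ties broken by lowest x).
Hull (CCW) = [(7, -5), (8, -5), (2, 7), (-2, 10), (-7, 0)]

Graham scan procedure:
  1. Find the pivot p₀ = point with lowest y (tie → lowest x): (7, -5).
  2. Sort the remaining points by polar angle around p₀.
  3. Walk through sorted points, maintaining a stack; pop the top while the last three entries make a non-left turn (cross product ≤ 0).
  4. Final stack is the convex hull in CCW order: (7, -5), (8, -5), (2, 7), (-2, 10), (-7, 0).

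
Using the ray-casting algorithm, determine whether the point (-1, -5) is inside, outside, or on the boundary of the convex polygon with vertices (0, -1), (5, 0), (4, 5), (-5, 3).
The point (-1, -5) lies strictly outside the polygon

Cast a horizontal ray to the right from the query point and count how many polygon edges it crosses (each edge strictly once or zero times, handled with the usual half-open convention). 
Parity of crossings → even ⇒ outside.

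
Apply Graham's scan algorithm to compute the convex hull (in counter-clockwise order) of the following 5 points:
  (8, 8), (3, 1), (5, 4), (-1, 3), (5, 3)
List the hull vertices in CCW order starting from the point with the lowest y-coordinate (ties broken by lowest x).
Hull (CCW) = [(3, 1), (5, 3), (8, 8), (-1, 3)]

Graham scan procedure:
  1. Find the pivot p₀ = point with lowest y (tie → lowest x): (3, 1).
  2. Sort the remaining points by polar angle around p₀.
  3. Walk through sorted points, maintaining a stack; pop the top while the last three entries make a non-left turn (cross product ≤ 0).
  4. Final stack is the convex hull in CCW order: (3, 1), (5, 3), (8, 8), (-1, 3).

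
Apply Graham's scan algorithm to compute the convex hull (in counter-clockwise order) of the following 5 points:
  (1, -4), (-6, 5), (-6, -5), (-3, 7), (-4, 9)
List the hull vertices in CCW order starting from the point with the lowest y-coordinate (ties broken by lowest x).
Hull (CCW) = [(-6, -5), (1, -4), (-3, 7), (-4, 9), (-6, 5)]

Graham scan procedure:
  1. Find the pivot p₀ = point with lowest y (tie → lowest x): (-6, -5).
  2. Sort the remaining points by polar angle around p₀.
  3. Walk through sorted points, maintaining a stack; pop the top while the last three entries make a non-left turn (cross product ≤ 0).
  4. Final stack is the convex hull in CCW order: (-6, -5), (1, -4), (-3, 7), (-4, 9), (-6, 5).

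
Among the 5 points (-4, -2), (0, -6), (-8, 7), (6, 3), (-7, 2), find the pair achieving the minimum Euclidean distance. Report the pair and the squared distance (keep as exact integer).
Pair = ((-4, -2), (-7, 2)); squared distance = 25

Compute all C(5, 2) = 10 pairwise squared distances (x_i − x_j)² + (y_i − y_j)². The minimum is 25, attained by the pair ((-4, -2), (-7, 2)).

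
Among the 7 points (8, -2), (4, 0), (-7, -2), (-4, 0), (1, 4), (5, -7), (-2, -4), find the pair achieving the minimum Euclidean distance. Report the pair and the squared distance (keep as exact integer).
Pair = ((-7, -2), (-4, 0)); squared distance = 13

Compute all C(7, 2) = 21 pairwise squared distances (x_i − x_j)² + (y_i − y_j)². The minimum is 13, attained by the pair ((-7, -2), (-4, 0)).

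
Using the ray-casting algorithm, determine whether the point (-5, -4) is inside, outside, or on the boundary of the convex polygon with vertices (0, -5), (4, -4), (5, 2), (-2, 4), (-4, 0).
The point (-5, -4) lies strictly outside the polygon

Cast a horizontal ray to the right from the query point and count how many polygon edges it crosses (each edge strictly once or zero times, handled with the usual half-open convention). 
Parity of crossings → even ⇒ outside.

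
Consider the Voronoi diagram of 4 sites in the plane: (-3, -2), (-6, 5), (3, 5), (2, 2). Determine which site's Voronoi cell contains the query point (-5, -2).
Nearest site = (-3, -2)

The Voronoi cell of site s contains exactly those query points closer to s than to any other site. Compute squared distances from q = (-5, -2) to each site:
  (-3 − -5)² + (-2 − -2)² = 4
  (-6 − -5)² + (5 − -2)² = 50
  (2 − -5)² + (2 − -2)² = 65
  (3 − -5)² + (5 − -2)² = 113
Minimum is attained by (-3, -2), so q lies in its Voronoi cell.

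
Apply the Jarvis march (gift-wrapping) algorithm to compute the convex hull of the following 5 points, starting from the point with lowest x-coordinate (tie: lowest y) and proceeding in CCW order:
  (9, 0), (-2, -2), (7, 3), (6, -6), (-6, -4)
Hull (CCW) = [(-6, -4), (6, -6), (9, 0), (7, 3)]

Jarvis march: at each step, from the current hull vertex p, select the next vertex q as the point such that every other point lies strictly to the left of (or on) the directed line p → q. (Equivalently: for every other point r, the cross product (q − p) × (r − p) ≥ 0.)
Starting point (lowest x, tie lowest y): (-6, -4). Wrap until returning to start. Resulting hull: (-6, -4), (6, -6), (9, 0), (7, 3).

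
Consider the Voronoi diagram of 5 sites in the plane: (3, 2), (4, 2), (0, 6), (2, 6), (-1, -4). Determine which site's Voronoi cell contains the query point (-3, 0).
Nearest site = (-1, -4)

The Voronoi cell of site s contains exactly those query points closer to s than to any other site. Compute squared distances from q = (-3, 0) to each site:
  (-1 − -3)² + (-4 − 0)² = 20
  (3 − -3)² + (2 − 0)² = 40
  (0 − -3)² + (6 − 0)² = 45
  (4 − -3)² + (2 − 0)² = 53
  (2 − -3)² + (6 − 0)² = 61
Minimum is attained by (-1, -4), so q lies in its Voronoi cell.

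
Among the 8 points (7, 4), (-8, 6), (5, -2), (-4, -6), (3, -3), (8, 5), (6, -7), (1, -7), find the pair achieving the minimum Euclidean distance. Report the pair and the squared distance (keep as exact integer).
Pair = ((7, 4), (8, 5)); squared distance = 2

Compute all C(8, 2) = 28 pairwise squared distances (x_i − x_j)² + (y_i − y_j)². The minimum is 2, attained by the pair ((7, 4), (8, 5)).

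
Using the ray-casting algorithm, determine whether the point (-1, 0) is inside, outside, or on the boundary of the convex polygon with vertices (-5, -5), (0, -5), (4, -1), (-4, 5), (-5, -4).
The point (-1, 0) lies strictly inside the polygon

Cast a horizontal ray to the right from the query point and count how many polygon edges it crosses (each edge strictly once or zero times, handled with the usual half-open convention). 
Parity of crossings → odd ⇒ inside.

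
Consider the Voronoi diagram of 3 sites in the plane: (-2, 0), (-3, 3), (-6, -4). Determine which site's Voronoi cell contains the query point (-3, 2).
Nearest site = (-3, 3)

The Voronoi cell of site s contains exactly those query points closer to s than to any other site. Compute squared distances from q = (-3, 2) to each site:
  (-3 − -3)² + (3 − 2)² = 1
  (-2 − -3)² + (0 − 2)² = 5
  (-6 − -3)² + (-4 − 2)² = 45
Minimum is attained by (-3, 3), so q lies in its Voronoi cell.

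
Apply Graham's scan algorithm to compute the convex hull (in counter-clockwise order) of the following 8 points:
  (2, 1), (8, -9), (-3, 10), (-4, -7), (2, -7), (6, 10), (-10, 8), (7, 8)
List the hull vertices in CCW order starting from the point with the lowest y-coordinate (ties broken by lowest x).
Hull (CCW) = [(8, -9), (7, 8), (6, 10), (-3, 10), (-10, 8), (-4, -7)]

Graham scan procedure:
  1. Find the pivot p₀ = point with lowest y (tie → lowest x): (8, -9).
  2. Sort the remaining points by polar angle around p₀.
  3. Walk through sorted points, maintaining a stack; pop the top while the last three entries make a non-left turn (cross product ≤ 0).
  4. Final stack is the convex hull in CCW order: (8, -9), (7, 8), (6, 10), (-3, 10), (-10, 8), (-4, -7).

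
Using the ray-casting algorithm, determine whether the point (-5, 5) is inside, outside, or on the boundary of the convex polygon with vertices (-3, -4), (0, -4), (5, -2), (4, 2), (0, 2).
The point (-5, 5) lies strictly outside the polygon

Cast a horizontal ray to the right from the query point and count how many polygon edges it crosses (each edge strictly once or zero times, handled with the usual half-open convention). 
Parity of crossings → even ⇒ outside.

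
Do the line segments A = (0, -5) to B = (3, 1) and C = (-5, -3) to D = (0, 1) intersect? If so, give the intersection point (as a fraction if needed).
No (intersection of containing lines falls outside at least one segment)

Parametrize and solve: t = 5/3, s = 2. At least one of these is outside [0, 1], so the segments do not intersect.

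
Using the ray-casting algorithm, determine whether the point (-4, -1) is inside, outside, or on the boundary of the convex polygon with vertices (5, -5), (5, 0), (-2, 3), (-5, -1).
The point (-4, -1) lies strictly inside the polygon

Cast a horizontal ray to the right from the query point and count how many polygon edges it crosses (each edge strictly once or zero times, handled with the usual half-open convention). 
Parity of crossings → odd ⇒ inside.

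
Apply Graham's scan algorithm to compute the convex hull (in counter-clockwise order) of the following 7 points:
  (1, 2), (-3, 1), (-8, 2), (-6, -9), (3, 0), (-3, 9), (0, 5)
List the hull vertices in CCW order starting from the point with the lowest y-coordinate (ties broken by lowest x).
Hull (CCW) = [(-6, -9), (3, 0), (0, 5), (-3, 9), (-8, 2)]

Graham scan procedure:
  1. Find the pivot p₀ = point with lowest y (tie → lowest x): (-6, -9).
  2. Sort the remaining points by polar angle around p₀.
  3. Walk through sorted points, maintaining a stack; pop the top while the last three entries make a non-left turn (cross product ≤ 0).
  4. Final stack is the convex hull in CCW order: (-6, -9), (3, 0), (0, 5), (-3, 9), (-8, 2).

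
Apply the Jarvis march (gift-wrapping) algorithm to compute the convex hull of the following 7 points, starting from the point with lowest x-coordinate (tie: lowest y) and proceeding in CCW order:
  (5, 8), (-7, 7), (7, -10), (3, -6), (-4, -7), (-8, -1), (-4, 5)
Hull (CCW) = [(-8, -1), (-4, -7), (7, -10), (5, 8), (-7, 7)]

Jarvis march: at each step, from the current hull vertex p, select the next vertex q as the point such that every other point lies strictly to the left of (or on) the directed line p → q. (Equivalently: for every other point r, the cross product (q − p) × (r − p) ≥ 0.)
Starting point (lowest x, tie lowest y): (-8, -1). Wrap until returning to start. Resulting hull: (-8, -1), (-4, -7), (7, -10), (5, 8), (-7, 7).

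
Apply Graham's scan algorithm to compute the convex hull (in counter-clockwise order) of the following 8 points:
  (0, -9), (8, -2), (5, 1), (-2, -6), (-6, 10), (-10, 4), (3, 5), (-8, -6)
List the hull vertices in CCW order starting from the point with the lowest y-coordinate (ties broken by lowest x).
Hull (CCW) = [(0, -9), (8, -2), (3, 5), (-6, 10), (-10, 4), (-8, -6)]

Graham scan procedure:
  1. Find the pivot p₀ = point with lowest y (tie → lowest x): (0, -9).
  2. Sort the remaining points by polar angle around p₀.
  3. Walk through sorted points, maintaining a stack; pop the top while the last three entries make a non-left turn (cross product ≤ 0).
  4. Final stack is the convex hull in CCW order: (0, -9), (8, -2), (3, 5), (-6, 10), (-10, 4), (-8, -6).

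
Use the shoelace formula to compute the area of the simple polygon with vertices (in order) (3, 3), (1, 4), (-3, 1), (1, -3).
Area = 21

Shoelace formula: Area = (1/2) |Σ_i (x_i · y_{i+1} − x_{i+1} · y_i)| (indices mod n). Compute each cross term:
  (3)(4) − (1)(3) = 9
  (1)(1) − (-3)(4) = 13
  (-3)(-3) − (1)(1) = 8
  (1)(3) − (3)(-3) = 12
Sum = 42, so (signed) Area = 42/2 = 21, |Area| = 21.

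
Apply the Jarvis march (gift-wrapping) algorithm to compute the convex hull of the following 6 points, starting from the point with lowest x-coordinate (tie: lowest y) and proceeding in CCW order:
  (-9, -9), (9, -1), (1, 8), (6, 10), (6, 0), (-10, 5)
Hull (CCW) = [(-10, 5), (-9, -9), (9, -1), (6, 10)]

Jarvis march: at each step, from the current hull vertex p, select the next vertex q as the point such that every other point lies strictly to the left of (or on) the directed line p → q. (Equivalently: for every other point r, the cross product (q − p) × (r − p) ≥ 0.)
Starting point (lowest x, tie lowest y): (-10, 5). Wrap until returning to start. Resulting hull: (-10, 5), (-9, -9), (9, -1), (6, 10).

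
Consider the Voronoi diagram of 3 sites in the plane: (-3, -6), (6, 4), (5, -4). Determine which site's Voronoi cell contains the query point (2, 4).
Nearest site = (6, 4)

The Voronoi cell of site s contains exactly those query points closer to s than to any other site. Compute squared distances from q = (2, 4) to each site:
  (6 − 2)² + (4 − 4)² = 16
  (5 − 2)² + (-4 − 4)² = 73
  (-3 − 2)² + (-6 − 4)² = 125
Minimum is attained by (6, 4), so q lies in its Voronoi cell.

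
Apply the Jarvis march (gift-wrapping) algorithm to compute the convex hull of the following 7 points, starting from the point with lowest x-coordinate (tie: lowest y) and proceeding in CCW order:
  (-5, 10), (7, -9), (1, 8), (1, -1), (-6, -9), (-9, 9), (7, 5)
Hull (CCW) = [(-9, 9), (-6, -9), (7, -9), (7, 5), (1, 8), (-5, 10)]

Jarvis march: at each step, from the current hull vertex p, select the next vertex q as the point such that every other point lies strictly to the left of (or on) the directed line p → q. (Equivalently: for every other point r, the cross product (q − p) × (r − p) ≥ 0.)
Starting point (lowest x, tie lowest y): (-9, 9). Wrap until returning to start. Resulting hull: (-9, 9), (-6, -9), (7, -9), (7, 5), (1, 8), (-5, 10).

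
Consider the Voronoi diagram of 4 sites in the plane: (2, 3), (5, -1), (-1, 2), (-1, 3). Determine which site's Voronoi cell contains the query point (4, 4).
Nearest site = (2, 3)

The Voronoi cell of site s contains exactly those query points closer to s than to any other site. Compute squared distances from q = (4, 4) to each site:
  (2 − 4)² + (3 − 4)² = 5
  (-1 − 4)² + (3 − 4)² = 26
  (5 − 4)² + (-1 − 4)² = 26
  (-1 − 4)² + (2 − 4)² = 29
Minimum is attained by (2, 3), so q lies in its Voronoi cell.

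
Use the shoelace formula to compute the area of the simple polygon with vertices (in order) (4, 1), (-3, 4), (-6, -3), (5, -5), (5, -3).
Area = 62

Shoelace formula: Area = (1/2) |Σ_i (x_i · y_{i+1} − x_{i+1} · y_i)| (indices mod n). Compute each cross term:
  (4)(4) − (-3)(1) = 19
  (-3)(-3) − (-6)(4) = 33
  (-6)(-5) − (5)(-3) = 45
  (5)(-3) − (5)(-5) = 10
  (5)(1) − (4)(-3) = 17
Sum = 124, so (signed) Area = 124/2 = 62, |Area| = 62.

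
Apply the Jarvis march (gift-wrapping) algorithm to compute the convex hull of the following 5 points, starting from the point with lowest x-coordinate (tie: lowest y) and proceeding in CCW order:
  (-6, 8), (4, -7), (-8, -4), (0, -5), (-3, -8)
Hull (CCW) = [(-8, -4), (-3, -8), (4, -7), (-6, 8)]

Jarvis march: at each step, from the current hull vertex p, select the next vertex q as the point such that every other point lies strictly to the left of (or on) the directed line p → q. (Equivalently: for every other point r, the cross product (q − p) × (r − p) ≥ 0.)
Starting point (lowest x, tie lowest y): (-8, -4). Wrap until returning to start. Resulting hull: (-8, -4), (-3, -8), (4, -7), (-6, 8).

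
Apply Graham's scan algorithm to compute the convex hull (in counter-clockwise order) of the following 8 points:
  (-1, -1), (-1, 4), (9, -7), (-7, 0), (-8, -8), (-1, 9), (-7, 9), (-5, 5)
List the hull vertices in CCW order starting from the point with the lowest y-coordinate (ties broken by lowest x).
Hull (CCW) = [(-8, -8), (9, -7), (-1, 9), (-7, 9)]

Graham scan procedure:
  1. Find the pivot p₀ = point with lowest y (tie → lowest x): (-8, -8).
  2. Sort the remaining points by polar angle around p₀.
  3. Walk through sorted points, maintaining a stack; pop the top while the last three entries make a non-left turn (cross product ≤ 0).
  4. Final stack is the convex hull in CCW order: (-8, -8), (9, -7), (-1, 9), (-7, 9).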